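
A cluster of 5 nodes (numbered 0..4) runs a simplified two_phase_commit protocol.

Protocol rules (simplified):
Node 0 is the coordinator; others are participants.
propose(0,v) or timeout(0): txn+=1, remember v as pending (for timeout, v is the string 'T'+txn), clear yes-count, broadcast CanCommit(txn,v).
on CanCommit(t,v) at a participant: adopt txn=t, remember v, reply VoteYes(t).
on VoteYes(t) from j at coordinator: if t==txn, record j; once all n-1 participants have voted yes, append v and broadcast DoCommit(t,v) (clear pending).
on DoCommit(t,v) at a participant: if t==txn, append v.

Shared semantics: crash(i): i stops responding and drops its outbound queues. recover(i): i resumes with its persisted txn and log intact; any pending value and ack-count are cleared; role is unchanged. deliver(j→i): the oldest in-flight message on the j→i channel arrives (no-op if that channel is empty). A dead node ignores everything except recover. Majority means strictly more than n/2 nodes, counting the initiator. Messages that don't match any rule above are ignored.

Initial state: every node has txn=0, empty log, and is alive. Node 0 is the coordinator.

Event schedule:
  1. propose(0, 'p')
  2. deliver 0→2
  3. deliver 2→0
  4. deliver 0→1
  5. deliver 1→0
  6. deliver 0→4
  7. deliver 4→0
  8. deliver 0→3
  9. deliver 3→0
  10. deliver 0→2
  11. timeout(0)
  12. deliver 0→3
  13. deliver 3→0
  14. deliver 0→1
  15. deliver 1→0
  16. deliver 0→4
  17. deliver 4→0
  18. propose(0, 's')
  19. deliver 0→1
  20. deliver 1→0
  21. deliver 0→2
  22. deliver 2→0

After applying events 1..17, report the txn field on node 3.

1

[1] propose(0,'p') → N0(coor t1 [-])
[2] deliver 0→2 → N2(part t1 [-])
[3] deliver 2→0 → ∅
[4] deliver 0→1 → N1(part t1 [-])
[5] deliver 1→0 → ∅
[6] deliver 0→4 → N4(part t1 [-])
[7] deliver 4→0 → ∅
[8] deliver 0→3 → N3(part t1 [-])
[9] deliver 3→0 → N0(coor t1 [p])
[10] deliver 0→2 → N2(part t1 [p])
[11] timeout(0) → N0(coor t2 [p])
[12] deliver 0→3 → N3(part t1 [p])
[13] deliver 3→0 → ∅
[14] deliver 0→1 → N1(part t1 [p])
[15] deliver 1→0 → ∅
[16] deliver 0→4 → N4(part t1 [p])
[17] deliver 4→0 → ∅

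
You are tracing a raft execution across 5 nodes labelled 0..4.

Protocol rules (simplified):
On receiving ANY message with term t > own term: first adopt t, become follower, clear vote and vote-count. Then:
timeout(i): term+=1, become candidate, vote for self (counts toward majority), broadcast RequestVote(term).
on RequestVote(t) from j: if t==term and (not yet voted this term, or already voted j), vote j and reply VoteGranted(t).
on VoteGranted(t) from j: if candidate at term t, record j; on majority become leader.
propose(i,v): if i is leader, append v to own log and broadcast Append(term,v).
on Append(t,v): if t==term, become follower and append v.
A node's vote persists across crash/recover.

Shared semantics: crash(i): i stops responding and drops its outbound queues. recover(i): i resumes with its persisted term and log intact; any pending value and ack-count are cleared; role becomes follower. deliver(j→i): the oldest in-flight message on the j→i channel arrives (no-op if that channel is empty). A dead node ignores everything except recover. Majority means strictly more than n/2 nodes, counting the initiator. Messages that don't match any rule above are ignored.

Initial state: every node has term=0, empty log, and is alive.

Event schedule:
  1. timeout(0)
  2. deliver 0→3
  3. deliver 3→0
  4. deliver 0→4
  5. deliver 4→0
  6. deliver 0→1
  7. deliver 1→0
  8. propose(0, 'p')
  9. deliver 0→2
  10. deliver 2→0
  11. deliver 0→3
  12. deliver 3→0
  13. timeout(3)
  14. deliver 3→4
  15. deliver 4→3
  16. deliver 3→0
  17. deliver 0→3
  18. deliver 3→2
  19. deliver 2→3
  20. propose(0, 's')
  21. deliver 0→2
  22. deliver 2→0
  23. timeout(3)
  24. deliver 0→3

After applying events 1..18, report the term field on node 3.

after 1 — timeout(0): n0:cand/t1/[-]
after 2 — deliver 0→3: n3:foll/t1/[-]
after 3 — deliver 3→0: ·
after 4 — deliver 0→4: n4:foll/t1/[-]
after 5 — deliver 4→0: n0:lead/t1/[-]
after 6 — deliver 0→1: n1:foll/t1/[-]
after 7 — deliver 1→0: ·
after 8 — propose(0,'p'): n0:lead/t1/[p]
after 9 — deliver 0→2: n2:foll/t1/[-]
after 10 — deliver 2→0: ·
after 11 — deliver 0→3: n3:foll/t1/[p]
after 12 — deliver 3→0: ·
after 13 — timeout(3): n3:cand/t2/[p]
after 14 — deliver 3→4: n4:foll/t2/[-]
after 15 — deliver 4→3: ·
after 16 — deliver 3→0: n0:foll/t2/[p]
after 17 — deliver 0→3: n3:lead/t2/[p]
after 18 — deliver 3→2: n2:foll/t2/[-]

2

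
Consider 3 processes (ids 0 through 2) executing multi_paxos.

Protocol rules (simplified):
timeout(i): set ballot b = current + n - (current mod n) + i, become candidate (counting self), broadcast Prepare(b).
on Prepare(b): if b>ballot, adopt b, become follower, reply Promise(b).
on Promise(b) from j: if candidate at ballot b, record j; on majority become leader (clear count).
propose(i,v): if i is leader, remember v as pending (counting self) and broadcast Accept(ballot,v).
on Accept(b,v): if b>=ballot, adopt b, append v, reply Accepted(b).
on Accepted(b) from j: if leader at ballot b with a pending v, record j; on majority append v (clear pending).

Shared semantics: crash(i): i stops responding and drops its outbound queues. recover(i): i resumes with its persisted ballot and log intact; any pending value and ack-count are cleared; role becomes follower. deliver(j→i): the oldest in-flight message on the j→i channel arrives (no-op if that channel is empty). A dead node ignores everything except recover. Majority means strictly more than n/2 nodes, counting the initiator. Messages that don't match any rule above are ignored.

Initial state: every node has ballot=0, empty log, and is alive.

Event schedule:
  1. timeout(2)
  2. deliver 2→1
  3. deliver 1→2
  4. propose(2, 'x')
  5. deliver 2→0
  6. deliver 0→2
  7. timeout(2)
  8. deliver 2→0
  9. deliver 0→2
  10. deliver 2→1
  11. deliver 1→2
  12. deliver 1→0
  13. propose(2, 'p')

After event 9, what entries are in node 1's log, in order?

[1] timeout(2) → N2(cand b5 [-])
[2] deliver 2→1 → N1(foll b5 [-])
[3] deliver 1→2 → N2(lead b5 [-])
[4] propose(2,'x') → ∅
[5] deliver 2→0 → N0(foll b5 [-])
[6] deliver 0→2 → ∅
[7] timeout(2) → N2(cand b8 [-])
[8] deliver 2→0 → N0(foll b5 [x])
[9] deliver 0→2 → ∅

empty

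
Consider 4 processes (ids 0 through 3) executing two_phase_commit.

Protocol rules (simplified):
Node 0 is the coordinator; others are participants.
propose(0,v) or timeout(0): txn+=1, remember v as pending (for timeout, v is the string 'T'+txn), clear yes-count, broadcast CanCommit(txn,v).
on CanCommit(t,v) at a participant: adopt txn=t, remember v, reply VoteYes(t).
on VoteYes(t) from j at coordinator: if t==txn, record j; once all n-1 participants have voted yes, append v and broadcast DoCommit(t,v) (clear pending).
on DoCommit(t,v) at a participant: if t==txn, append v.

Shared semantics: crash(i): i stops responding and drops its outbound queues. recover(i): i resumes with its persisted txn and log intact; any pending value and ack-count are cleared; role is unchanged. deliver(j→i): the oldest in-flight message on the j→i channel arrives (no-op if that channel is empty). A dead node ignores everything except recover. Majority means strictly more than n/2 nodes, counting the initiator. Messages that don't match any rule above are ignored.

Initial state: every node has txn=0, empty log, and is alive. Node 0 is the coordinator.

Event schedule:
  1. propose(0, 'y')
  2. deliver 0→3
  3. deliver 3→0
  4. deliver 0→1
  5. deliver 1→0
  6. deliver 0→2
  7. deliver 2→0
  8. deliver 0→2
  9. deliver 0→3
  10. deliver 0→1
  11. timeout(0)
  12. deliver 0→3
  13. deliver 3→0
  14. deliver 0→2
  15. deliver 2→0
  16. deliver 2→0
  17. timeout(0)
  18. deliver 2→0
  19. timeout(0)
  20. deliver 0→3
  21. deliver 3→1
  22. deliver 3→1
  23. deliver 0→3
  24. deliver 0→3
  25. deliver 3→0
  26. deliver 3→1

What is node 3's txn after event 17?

2

step 1 propose(0,'y'): 0={coor,t=1,log=-}
step 2 deliver 0→3: 3={part,t=1,log=-}
step 3 deliver 3→0: —
step 4 deliver 0→1: 1={part,t=1,log=-}
step 5 deliver 1→0: —
step 6 deliver 0→2: 2={part,t=1,log=-}
step 7 deliver 2→0: 0={coor,t=1,log=y}
step 8 deliver 0→2: 2={part,t=1,log=y}
step 9 deliver 0→3: 3={part,t=1,log=y}
step 10 deliver 0→1: 1={part,t=1,log=y}
step 11 timeout(0): 0={coor,t=2,log=y}
step 12 deliver 0→3: 3={part,t=2,log=y}
step 13 deliver 3→0: —
step 14 deliver 0→2: 2={part,t=2,log=y}
step 15 deliver 2→0: —
step 16 deliver 2→0: —
step 17 timeout(0): 0={coor,t=3,log=y}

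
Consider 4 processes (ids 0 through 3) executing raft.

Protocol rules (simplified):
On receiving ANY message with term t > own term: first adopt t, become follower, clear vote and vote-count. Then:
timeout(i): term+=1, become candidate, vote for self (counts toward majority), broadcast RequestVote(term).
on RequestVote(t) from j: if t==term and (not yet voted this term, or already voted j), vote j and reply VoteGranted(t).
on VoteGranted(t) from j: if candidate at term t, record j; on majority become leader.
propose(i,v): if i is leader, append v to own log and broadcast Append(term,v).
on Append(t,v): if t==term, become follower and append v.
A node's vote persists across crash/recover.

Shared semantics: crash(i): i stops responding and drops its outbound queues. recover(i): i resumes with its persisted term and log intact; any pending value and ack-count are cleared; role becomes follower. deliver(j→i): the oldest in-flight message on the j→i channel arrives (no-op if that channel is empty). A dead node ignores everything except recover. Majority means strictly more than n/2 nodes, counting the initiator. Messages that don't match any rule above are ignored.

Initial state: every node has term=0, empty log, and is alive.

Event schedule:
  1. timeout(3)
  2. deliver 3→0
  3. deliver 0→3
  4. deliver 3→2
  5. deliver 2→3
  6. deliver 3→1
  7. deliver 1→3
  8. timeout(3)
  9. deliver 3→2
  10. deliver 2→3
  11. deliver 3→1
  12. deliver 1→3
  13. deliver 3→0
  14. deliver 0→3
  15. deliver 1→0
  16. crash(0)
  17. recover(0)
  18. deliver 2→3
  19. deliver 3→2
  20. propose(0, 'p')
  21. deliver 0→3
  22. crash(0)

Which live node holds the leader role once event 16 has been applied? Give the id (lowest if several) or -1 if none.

step 1 timeout(3): 3={cand,t=1,log=-}
step 2 deliver 3→0: 0={foll,t=1,log=-}
step 3 deliver 0→3: —
step 4 deliver 3→2: 2={foll,t=1,log=-}
step 5 deliver 2→3: 3={lead,t=1,log=-}
step 6 deliver 3→1: 1={foll,t=1,log=-}
step 7 deliver 1→3: —
step 8 timeout(3): 3={cand,t=2,log=-}
step 9 deliver 3→2: 2={foll,t=2,log=-}
step 10 deliver 2→3: —
step 11 deliver 3→1: 1={foll,t=2,log=-}
step 12 deliver 1→3: 3={lead,t=2,log=-}
step 13 deliver 3→0: 0={foll,t=2,log=-}
step 14 deliver 0→3: —
step 15 deliver 1→0: —
step 16 crash(0): 0={✗foll,t=2,log=-}

3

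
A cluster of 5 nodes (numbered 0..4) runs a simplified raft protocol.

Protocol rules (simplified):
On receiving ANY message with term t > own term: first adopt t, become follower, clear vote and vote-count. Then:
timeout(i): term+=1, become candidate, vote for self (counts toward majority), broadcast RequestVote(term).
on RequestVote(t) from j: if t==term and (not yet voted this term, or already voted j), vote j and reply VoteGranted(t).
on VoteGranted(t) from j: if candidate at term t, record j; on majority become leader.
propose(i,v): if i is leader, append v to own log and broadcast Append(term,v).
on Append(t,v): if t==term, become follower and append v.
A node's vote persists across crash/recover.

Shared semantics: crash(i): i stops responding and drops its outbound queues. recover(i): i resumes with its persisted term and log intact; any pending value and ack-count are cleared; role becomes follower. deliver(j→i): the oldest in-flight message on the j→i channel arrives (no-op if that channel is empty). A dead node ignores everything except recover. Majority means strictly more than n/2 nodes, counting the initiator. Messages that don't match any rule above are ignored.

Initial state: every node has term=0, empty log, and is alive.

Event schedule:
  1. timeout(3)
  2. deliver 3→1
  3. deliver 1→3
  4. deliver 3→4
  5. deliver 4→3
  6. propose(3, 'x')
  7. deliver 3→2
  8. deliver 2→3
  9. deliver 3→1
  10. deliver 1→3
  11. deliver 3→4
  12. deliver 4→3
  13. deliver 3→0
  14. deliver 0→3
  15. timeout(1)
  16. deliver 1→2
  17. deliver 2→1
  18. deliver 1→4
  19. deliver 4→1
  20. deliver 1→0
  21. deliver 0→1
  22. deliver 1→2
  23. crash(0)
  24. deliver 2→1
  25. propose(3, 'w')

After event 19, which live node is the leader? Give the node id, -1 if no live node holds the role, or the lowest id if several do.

1

step 1 timeout(3): 3={cand,t=1,log=-}
step 2 deliver 3→1: 1={foll,t=1,log=-}
step 3 deliver 1→3: —
step 4 deliver 3→4: 4={foll,t=1,log=-}
step 5 deliver 4→3: 3={lead,t=1,log=-}
step 6 propose(3,'x'): 3={lead,t=1,log=x}
step 7 deliver 3→2: 2={foll,t=1,log=-}
step 8 deliver 2→3: —
step 9 deliver 3→1: 1={foll,t=1,log=x}
step 10 deliver 1→3: —
step 11 deliver 3→4: 4={foll,t=1,log=x}
step 12 deliver 4→3: —
step 13 deliver 3→0: 0={foll,t=1,log=-}
step 14 deliver 0→3: —
step 15 timeout(1): 1={cand,t=2,log=x}
step 16 deliver 1→2: 2={foll,t=2,log=-}
step 17 deliver 2→1: —
step 18 deliver 1→4: 4={foll,t=2,log=x}
step 19 deliver 4→1: 1={lead,t=2,log=x}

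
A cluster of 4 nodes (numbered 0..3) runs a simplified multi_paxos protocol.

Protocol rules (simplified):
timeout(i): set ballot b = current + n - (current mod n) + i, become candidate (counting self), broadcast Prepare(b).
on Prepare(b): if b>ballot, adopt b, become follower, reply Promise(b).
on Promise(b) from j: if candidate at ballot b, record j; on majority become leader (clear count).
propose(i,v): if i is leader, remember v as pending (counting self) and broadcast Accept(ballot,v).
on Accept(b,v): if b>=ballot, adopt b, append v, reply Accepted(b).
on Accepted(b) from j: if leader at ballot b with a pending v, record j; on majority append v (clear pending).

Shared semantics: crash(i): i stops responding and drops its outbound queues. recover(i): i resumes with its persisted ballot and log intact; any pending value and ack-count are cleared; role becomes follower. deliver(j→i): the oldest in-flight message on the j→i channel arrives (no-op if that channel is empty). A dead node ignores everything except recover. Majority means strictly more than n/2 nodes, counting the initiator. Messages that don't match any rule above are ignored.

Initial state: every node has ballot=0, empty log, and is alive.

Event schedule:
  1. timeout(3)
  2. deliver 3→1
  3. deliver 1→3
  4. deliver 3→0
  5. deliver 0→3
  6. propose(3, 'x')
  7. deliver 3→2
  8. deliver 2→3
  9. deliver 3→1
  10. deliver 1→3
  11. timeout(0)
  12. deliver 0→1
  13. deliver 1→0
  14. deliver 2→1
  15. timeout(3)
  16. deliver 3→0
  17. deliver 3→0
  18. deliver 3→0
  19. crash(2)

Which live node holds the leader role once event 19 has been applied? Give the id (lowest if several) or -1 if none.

-1

after 1 — timeout(3): n3:cand/b7/[-]
after 2 — deliver 3→1: n1:foll/b7/[-]
after 3 — deliver 1→3: ·
after 4 — deliver 3→0: n0:foll/b7/[-]
after 5 — deliver 0→3: n3:lead/b7/[-]
after 6 — propose(3,'x'): ·
after 7 — deliver 3→2: n2:foll/b7/[-]
after 8 — deliver 2→3: ·
after 9 — deliver 3→1: n1:foll/b7/[x]
after 10 — deliver 1→3: ·
after 11 — timeout(0): n0:cand/b8/[-]
after 12 — deliver 0→1: n1:foll/b8/[x]
after 13 — deliver 1→0: ·
after 14 — deliver 2→1: ·
after 15 — timeout(3): n3:cand/b11/[-]
after 16 — deliver 3→0: ·
after 17 — deliver 3→0: n0:foll/b11/[-]
after 18 — deliver 3→0: ·
after 19 — crash(2): n2:✗foll/b7/[-]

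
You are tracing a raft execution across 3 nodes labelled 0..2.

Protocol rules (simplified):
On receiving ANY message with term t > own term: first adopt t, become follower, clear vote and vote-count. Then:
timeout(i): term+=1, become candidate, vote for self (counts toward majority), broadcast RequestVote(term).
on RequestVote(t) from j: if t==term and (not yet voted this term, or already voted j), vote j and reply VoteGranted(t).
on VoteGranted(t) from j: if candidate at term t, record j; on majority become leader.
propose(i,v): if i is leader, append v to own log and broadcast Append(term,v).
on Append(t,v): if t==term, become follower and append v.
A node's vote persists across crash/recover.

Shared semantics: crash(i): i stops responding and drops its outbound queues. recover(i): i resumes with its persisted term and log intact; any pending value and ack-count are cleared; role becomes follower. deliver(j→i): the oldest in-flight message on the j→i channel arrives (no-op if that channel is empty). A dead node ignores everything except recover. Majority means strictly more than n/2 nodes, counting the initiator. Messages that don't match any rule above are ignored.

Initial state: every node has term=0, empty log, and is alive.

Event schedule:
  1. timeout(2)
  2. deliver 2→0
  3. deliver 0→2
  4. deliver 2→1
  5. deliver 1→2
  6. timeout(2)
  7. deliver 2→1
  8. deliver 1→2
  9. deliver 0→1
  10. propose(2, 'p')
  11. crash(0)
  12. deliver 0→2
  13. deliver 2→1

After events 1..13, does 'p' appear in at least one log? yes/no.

step 1 timeout(2): 2={cand,t=1,log=-}
step 2 deliver 2→0: 0={foll,t=1,log=-}
step 3 deliver 0→2: 2={lead,t=1,log=-}
step 4 deliver 2→1: 1={foll,t=1,log=-}
step 5 deliver 1→2: —
step 6 timeout(2): 2={cand,t=2,log=-}
step 7 deliver 2→1: 1={foll,t=2,log=-}
step 8 deliver 1→2: 2={lead,t=2,log=-}
step 9 deliver 0→1: —
step 10 propose(2,'p'): 2={lead,t=2,log=p}
step 11 crash(0): 0={✗foll,t=1,log=-}
step 12 deliver 0→2: —
step 13 deliver 2→1: 1={foll,t=2,log=p}

yes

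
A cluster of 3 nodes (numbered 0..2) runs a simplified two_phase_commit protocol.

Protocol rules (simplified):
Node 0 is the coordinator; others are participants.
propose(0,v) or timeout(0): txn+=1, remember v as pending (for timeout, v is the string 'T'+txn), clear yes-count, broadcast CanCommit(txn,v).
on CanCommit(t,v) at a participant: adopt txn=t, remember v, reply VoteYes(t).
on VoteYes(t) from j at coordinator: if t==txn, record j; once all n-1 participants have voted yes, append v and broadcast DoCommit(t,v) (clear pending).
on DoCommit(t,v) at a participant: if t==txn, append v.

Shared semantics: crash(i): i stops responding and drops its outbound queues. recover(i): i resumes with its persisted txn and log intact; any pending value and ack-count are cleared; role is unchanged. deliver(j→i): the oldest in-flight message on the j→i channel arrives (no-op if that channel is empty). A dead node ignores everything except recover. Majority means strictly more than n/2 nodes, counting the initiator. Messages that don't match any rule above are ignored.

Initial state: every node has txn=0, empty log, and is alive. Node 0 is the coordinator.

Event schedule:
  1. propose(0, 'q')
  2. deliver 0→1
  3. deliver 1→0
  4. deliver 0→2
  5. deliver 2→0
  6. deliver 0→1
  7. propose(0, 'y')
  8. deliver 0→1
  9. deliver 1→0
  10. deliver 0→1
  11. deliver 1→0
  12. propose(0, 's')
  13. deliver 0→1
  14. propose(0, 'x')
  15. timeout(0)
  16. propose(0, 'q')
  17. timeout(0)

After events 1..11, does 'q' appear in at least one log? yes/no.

yes

step 1 propose(0,'q'): 0={coor,t=1,log=-}
step 2 deliver 0→1: 1={part,t=1,log=-}
step 3 deliver 1→0: —
step 4 deliver 0→2: 2={part,t=1,log=-}
step 5 deliver 2→0: 0={coor,t=1,log=q}
step 6 deliver 0→1: 1={part,t=1,log=q}
step 7 propose(0,'y'): 0={coor,t=2,log=q}
step 8 deliver 0→1: 1={part,t=2,log=q}
step 9 deliver 1→0: —
step 10 deliver 0→1: —
step 11 deliver 1→0: —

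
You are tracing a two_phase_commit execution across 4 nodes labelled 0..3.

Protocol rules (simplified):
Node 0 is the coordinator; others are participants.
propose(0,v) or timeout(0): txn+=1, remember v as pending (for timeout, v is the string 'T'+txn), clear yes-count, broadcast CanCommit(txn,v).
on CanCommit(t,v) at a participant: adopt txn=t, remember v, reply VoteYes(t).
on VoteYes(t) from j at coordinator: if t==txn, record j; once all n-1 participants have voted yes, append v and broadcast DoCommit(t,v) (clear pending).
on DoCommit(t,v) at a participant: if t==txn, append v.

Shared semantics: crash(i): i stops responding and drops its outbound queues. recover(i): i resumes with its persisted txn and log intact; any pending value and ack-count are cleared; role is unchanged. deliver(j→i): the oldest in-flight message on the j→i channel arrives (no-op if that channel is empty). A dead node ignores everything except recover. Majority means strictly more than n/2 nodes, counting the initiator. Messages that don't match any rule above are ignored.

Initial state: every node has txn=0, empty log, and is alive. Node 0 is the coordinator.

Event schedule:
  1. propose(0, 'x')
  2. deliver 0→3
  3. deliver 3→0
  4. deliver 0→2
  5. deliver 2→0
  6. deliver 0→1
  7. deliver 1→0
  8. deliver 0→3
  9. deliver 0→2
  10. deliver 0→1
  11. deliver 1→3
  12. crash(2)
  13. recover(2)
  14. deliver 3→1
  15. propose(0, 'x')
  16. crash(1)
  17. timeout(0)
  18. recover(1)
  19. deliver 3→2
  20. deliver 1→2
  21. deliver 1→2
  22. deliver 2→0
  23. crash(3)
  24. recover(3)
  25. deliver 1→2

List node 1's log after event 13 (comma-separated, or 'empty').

x

[1] propose(0,'x') → N0(coor t1 [-])
[2] deliver 0→3 → N3(part t1 [-])
[3] deliver 3→0 → ∅
[4] deliver 0→2 → N2(part t1 [-])
[5] deliver 2→0 → ∅
[6] deliver 0→1 → N1(part t1 [-])
[7] deliver 1→0 → N0(coor t1 [x])
[8] deliver 0→3 → N3(part t1 [x])
[9] deliver 0→2 → N2(part t1 [x])
[10] deliver 0→1 → N1(part t1 [x])
[11] deliver 1→3 → ∅
[12] crash(2) → N2(✗part t1 [x])
[13] recover(2) → N2(part t1 [x])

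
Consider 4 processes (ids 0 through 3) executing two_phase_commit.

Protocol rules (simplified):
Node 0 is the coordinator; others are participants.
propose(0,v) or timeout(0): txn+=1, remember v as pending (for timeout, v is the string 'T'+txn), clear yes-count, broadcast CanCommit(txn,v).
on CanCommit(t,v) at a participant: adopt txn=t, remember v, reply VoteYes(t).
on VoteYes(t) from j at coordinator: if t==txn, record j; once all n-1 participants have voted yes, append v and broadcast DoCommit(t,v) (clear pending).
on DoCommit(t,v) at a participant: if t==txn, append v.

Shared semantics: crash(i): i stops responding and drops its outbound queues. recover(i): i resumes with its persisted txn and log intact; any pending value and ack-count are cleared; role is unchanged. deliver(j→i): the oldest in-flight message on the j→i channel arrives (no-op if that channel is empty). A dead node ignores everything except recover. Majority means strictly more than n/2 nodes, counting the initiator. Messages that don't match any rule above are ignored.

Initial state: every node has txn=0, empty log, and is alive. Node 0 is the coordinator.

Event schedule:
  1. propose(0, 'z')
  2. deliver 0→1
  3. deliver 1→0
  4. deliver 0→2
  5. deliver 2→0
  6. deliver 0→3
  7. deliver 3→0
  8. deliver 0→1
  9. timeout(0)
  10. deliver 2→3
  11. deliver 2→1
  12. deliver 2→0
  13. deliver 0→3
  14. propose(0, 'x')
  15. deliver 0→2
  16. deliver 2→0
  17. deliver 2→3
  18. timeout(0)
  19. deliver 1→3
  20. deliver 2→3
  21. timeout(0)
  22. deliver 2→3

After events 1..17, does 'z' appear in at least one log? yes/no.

yes

e1 propose(0,'z'): 0[coor,t=1,-]
e2 deliver 0→1: 1[part,t=1,-]
e3 deliver 1→0: ·
e4 deliver 0→2: 2[part,t=1,-]
e5 deliver 2→0: ·
e6 deliver 0→3: 3[part,t=1,-]
e7 deliver 3→0: 0[coor,t=1,z]
e8 deliver 0→1: 1[part,t=1,z]
e9 timeout(0): 0[coor,t=2,z]
e10 deliver 2→3: ·
e11 deliver 2→1: ·
e12 deliver 2→0: ·
e13 deliver 0→3: 3[part,t=1,z]
e14 propose(0,'x'): 0[coor,t=3,z]
e15 deliver 0→2: 2[part,t=1,z]
e16 deliver 2→0: ·
e17 deliver 2→3: ·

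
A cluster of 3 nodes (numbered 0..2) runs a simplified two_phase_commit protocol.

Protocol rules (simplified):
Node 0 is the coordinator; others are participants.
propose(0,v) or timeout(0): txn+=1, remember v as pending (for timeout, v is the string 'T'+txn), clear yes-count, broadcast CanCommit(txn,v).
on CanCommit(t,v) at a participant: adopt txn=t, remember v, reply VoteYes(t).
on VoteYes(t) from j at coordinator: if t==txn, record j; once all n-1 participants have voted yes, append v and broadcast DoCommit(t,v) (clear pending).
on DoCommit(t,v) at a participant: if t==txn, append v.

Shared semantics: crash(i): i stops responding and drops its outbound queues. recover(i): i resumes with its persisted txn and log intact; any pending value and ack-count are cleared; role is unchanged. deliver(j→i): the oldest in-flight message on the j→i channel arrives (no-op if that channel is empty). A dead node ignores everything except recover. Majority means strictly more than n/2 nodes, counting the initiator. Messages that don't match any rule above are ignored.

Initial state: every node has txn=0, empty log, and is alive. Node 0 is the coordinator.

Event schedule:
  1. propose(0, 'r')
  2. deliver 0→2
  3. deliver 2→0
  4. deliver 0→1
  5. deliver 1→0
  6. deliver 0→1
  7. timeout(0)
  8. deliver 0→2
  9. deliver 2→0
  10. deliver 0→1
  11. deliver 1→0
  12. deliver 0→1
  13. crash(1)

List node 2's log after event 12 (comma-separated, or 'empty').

r

step 1 propose(0,'r'): 0={coor,t=1,log=-}
step 2 deliver 0→2: 2={part,t=1,log=-}
step 3 deliver 2→0: —
step 4 deliver 0→1: 1={part,t=1,log=-}
step 5 deliver 1→0: 0={coor,t=1,log=r}
step 6 deliver 0→1: 1={part,t=1,log=r}
step 7 timeout(0): 0={coor,t=2,log=r}
step 8 deliver 0→2: 2={part,t=1,log=r}
step 9 deliver 2→0: —
step 10 deliver 0→1: 1={part,t=2,log=r}
step 11 deliver 1→0: —
step 12 deliver 0→1: —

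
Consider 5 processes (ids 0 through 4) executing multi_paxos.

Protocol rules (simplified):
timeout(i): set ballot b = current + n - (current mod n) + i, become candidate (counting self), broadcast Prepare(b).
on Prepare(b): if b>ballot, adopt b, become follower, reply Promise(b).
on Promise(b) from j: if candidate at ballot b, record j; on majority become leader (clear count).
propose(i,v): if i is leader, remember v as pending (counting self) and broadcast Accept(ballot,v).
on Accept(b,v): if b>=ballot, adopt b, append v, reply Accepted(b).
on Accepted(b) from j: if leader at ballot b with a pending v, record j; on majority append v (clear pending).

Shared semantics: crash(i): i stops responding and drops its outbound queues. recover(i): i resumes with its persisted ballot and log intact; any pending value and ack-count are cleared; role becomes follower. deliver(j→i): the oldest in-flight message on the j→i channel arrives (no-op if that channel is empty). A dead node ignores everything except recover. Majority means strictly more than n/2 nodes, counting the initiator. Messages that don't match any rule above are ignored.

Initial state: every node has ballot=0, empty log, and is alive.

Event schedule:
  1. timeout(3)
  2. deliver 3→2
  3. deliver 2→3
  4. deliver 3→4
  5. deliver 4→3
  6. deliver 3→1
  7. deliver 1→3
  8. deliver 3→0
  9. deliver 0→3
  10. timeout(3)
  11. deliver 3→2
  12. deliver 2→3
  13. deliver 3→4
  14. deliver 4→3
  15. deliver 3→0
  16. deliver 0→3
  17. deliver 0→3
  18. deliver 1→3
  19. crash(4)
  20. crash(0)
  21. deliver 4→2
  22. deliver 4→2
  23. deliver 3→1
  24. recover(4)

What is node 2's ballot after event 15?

step 1 timeout(3): 3={cand,b=8,log=-}
step 2 deliver 3→2: 2={foll,b=8,log=-}
step 3 deliver 2→3: —
step 4 deliver 3→4: 4={foll,b=8,log=-}
step 5 deliver 4→3: 3={lead,b=8,log=-}
step 6 deliver 3→1: 1={foll,b=8,log=-}
step 7 deliver 1→3: —
step 8 deliver 3→0: 0={foll,b=8,log=-}
step 9 deliver 0→3: —
step 10 timeout(3): 3={cand,b=13,log=-}
step 11 deliver 3→2: 2={foll,b=13,log=-}
step 12 deliver 2→3: —
step 13 deliver 3→4: 4={foll,b=13,log=-}
step 14 deliver 4→3: 3={lead,b=13,log=-}
step 15 deliver 3→0: 0={foll,b=13,log=-}

13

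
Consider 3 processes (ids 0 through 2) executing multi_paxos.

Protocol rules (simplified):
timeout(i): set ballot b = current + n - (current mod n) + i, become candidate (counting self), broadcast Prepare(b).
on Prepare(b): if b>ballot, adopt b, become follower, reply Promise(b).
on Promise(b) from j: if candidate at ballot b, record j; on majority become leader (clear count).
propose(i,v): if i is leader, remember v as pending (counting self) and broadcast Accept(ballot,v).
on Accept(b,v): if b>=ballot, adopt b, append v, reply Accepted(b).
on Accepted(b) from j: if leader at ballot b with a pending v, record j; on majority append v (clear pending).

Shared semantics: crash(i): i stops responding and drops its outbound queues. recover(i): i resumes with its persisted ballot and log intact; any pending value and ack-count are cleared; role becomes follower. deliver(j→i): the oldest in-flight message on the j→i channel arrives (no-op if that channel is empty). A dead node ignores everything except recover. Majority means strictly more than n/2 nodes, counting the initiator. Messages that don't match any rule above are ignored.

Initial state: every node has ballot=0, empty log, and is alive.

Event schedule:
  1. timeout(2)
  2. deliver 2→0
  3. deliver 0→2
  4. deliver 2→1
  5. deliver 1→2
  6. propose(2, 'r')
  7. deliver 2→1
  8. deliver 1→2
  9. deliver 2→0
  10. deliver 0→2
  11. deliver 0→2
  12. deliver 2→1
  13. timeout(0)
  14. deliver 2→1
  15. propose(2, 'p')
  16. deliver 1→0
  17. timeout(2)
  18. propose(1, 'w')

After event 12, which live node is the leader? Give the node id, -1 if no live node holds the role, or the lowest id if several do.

1. timeout(2):  <2:cand b5 ->
2. deliver 2→0:  <0:foll b5 ->
3. deliver 0→2:  <2:lead b5 ->
4. deliver 2→1:  <1:foll b5 ->
5. deliver 1→2:  nop
6. propose(2,'r'):  nop
7. deliver 2→1:  <1:foll b5 r>
8. deliver 1→2:  <2:lead b5 r>
9. deliver 2→0:  <0:foll b5 r>
10. deliver 0→2:  nop
11. deliver 0→2:  nop
12. deliver 2→1:  nop

2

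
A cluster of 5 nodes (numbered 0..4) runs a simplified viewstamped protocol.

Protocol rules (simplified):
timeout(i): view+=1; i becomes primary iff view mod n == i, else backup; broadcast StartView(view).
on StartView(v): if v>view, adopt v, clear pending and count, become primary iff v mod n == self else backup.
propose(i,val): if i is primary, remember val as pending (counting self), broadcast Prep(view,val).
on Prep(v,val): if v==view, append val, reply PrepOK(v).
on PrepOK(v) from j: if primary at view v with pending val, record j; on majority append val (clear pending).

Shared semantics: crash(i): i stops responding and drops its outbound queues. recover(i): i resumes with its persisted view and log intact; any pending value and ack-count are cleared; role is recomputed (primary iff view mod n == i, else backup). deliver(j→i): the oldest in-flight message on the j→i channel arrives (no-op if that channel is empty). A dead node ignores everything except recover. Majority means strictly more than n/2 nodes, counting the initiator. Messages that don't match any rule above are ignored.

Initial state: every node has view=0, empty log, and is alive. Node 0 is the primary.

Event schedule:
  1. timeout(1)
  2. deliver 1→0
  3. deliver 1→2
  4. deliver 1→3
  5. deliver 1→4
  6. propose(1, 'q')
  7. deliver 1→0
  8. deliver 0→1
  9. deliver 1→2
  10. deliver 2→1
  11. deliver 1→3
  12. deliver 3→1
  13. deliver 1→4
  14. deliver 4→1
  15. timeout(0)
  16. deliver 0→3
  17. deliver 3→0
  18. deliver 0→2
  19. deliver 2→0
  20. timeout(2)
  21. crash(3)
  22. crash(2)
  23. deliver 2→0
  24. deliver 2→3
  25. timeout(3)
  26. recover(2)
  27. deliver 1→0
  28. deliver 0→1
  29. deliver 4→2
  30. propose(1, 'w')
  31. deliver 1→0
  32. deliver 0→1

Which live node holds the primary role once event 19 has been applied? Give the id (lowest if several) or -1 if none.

1. timeout(1):  <1:prim v1 ->
2. deliver 1→0:  <0:back v1 ->
3. deliver 1→2:  <2:back v1 ->
4. deliver 1→3:  <3:back v1 ->
5. deliver 1→4:  <4:back v1 ->
6. propose(1,'q'):  nop
7. deliver 1→0:  <0:back v1 q>
8. deliver 0→1:  nop
9. deliver 1→2:  <2:back v1 q>
10. deliver 2→1:  <1:prim v1 q>
11. deliver 1→3:  <3:back v1 q>
12. deliver 3→1:  nop
13. deliver 1→4:  <4:back v1 q>
14. deliver 4→1:  nop
15. timeout(0):  <0:back v2 q>
16. deliver 0→3:  <3:back v2 q>
17. deliver 3→0:  nop
18. deliver 0→2:  <2:prim v2 q>
19. deliver 2→0:  nop

1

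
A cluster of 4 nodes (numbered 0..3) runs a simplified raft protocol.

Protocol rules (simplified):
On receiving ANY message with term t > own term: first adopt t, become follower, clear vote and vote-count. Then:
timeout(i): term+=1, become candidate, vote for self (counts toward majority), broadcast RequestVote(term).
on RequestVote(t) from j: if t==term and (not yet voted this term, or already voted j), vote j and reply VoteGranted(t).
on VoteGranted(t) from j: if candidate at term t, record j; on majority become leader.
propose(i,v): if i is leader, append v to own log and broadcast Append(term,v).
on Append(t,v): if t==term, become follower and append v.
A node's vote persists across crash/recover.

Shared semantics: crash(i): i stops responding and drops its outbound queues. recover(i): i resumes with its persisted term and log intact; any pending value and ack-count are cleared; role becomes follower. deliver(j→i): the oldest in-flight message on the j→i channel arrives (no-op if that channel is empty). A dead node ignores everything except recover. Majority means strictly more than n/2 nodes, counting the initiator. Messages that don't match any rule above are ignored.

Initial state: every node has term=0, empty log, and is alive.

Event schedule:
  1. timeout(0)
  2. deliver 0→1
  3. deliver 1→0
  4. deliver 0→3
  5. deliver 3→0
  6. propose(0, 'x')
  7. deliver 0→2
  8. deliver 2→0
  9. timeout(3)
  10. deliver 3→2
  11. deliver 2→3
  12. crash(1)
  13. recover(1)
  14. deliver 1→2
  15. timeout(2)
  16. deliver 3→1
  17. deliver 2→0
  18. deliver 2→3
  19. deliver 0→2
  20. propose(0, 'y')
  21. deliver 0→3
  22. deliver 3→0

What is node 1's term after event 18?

2

step 1 timeout(0): 0={cand,t=1,log=-}
step 2 deliver 0→1: 1={foll,t=1,log=-}
step 3 deliver 1→0: —
step 4 deliver 0→3: 3={foll,t=1,log=-}
step 5 deliver 3→0: 0={lead,t=1,log=-}
step 6 propose(0,'x'): 0={lead,t=1,log=x}
step 7 deliver 0→2: 2={foll,t=1,log=-}
step 8 deliver 2→0: —
step 9 timeout(3): 3={cand,t=2,log=-}
step 10 deliver 3→2: 2={foll,t=2,log=-}
step 11 deliver 2→3: —
step 12 crash(1): 1={✗foll,t=1,log=-}
step 13 recover(1): 1={foll,t=1,log=-}
step 14 deliver 1→2: —
step 15 timeout(2): 2={cand,t=3,log=-}
step 16 deliver 3→1: 1={foll,t=2,log=-}
step 17 deliver 2→0: 0={foll,t=3,log=x}
step 18 deliver 2→3: 3={foll,t=3,log=-}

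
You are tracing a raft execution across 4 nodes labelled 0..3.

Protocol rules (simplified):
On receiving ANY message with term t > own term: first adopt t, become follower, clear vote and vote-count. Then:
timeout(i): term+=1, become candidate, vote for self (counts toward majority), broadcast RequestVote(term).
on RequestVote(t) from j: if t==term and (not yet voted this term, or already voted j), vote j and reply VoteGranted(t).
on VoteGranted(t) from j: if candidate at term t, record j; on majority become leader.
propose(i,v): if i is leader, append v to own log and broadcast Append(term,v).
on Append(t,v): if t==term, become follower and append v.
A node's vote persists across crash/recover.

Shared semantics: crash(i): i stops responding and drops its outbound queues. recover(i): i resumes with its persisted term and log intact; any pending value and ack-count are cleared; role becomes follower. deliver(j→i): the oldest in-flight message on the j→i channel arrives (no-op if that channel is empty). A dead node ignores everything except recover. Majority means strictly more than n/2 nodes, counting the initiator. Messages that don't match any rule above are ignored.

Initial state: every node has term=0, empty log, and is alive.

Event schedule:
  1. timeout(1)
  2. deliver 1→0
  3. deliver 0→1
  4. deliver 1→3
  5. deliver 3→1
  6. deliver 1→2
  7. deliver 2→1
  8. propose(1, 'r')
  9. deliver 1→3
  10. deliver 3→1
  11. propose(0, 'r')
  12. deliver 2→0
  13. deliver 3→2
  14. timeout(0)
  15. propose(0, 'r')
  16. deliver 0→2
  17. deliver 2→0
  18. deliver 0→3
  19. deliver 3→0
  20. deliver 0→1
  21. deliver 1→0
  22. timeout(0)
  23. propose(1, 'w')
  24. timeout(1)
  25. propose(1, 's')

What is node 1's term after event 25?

[1] timeout(1) → N1(cand t1 [-])
[2] deliver 1→0 → N0(foll t1 [-])
[3] deliver 0→1 → ∅
[4] deliver 1→3 → N3(foll t1 [-])
[5] deliver 3→1 → N1(lead t1 [-])
[6] deliver 1→2 → N2(foll t1 [-])
[7] deliver 2→1 → ∅
[8] propose(1,'r') → N1(lead t1 [r])
[9] deliver 1→3 → N3(foll t1 [r])
[10] deliver 3→1 → ∅
[11] propose(0,'r') → ∅
[12] deliver 2→0 → ∅
[13] deliver 3→2 → ∅
[14] timeout(0) → N0(cand t2 [-])
[15] propose(0,'r') → ∅
[16] deliver 0→2 → N2(foll t2 [-])
[17] deliver 2→0 → ∅
[18] deliver 0→3 → N3(foll t2 [r])
[19] deliver 3→0 → N0(lead t2 [-])
[20] deliver 0→1 → N1(foll t2 [r])
[21] deliver 1→0 → ∅
[22] timeout(0) → N0(cand t3 [-])
[23] propose(1,'w') → ∅
[24] timeout(1) → N1(cand t3 [r])
[25] propose(1,'s') → ∅

3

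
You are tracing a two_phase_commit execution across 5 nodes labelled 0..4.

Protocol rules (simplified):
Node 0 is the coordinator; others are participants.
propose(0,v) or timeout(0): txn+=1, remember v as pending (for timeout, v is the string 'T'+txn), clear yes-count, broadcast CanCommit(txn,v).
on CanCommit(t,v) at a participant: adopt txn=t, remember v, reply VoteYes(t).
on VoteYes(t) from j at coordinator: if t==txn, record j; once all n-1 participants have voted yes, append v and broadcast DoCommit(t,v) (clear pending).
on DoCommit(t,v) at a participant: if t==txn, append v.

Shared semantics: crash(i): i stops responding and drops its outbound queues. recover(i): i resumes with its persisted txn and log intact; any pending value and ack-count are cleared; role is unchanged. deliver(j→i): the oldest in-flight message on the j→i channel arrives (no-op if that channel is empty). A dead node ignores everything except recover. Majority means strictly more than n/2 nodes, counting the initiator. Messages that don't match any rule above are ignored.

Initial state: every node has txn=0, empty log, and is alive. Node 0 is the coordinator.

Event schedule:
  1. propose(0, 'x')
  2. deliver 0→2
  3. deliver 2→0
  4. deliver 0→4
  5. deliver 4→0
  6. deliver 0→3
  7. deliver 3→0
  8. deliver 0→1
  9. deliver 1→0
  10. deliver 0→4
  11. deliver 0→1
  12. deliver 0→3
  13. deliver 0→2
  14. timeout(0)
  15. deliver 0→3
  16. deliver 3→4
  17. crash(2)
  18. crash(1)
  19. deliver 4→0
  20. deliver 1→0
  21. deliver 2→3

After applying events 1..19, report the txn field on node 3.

2

after 1 — propose(0,'x'): n0:coor/t1/[-]
after 2 — deliver 0→2: n2:part/t1/[-]
after 3 — deliver 2→0: ·
after 4 — deliver 0→4: n4:part/t1/[-]
after 5 — deliver 4→0: ·
after 6 — deliver 0→3: n3:part/t1/[-]
after 7 — deliver 3→0: ·
after 8 — deliver 0→1: n1:part/t1/[-]
after 9 — deliver 1→0: n0:coor/t1/[x]
after 10 — deliver 0→4: n4:part/t1/[x]
after 11 — deliver 0→1: n1:part/t1/[x]
after 12 — deliver 0→3: n3:part/t1/[x]
after 13 — deliver 0→2: n2:part/t1/[x]
after 14 — timeout(0): n0:coor/t2/[x]
after 15 — deliver 0→3: n3:part/t2/[x]
after 16 — deliver 3→4: ·
after 17 — crash(2): n2:✗part/t1/[x]
after 18 — crash(1): n1:✗part/t1/[x]
after 19 — deliver 4→0: ·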